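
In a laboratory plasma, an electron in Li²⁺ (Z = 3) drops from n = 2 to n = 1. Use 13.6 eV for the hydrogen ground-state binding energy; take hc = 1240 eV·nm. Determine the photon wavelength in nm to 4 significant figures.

For Z = 3 the level energies scale as Z², so the effective Rydberg energy is 13.6 × 9 = 122.4 eV.
ΔE = 122.4 × (1/1² − 1/2²) = 122.4 × 0.7500 = 91.80 eV.
λ = hc/ΔE = 1240 / 91.80 = 13.51 nm.

13.51 nm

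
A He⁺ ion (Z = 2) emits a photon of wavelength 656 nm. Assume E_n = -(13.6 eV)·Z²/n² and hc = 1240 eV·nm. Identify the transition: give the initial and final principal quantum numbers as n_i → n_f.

n_i = 6, n_f = 4

The photon energy is ΔE = hc/λ = 1240 / 656 = 1.890 eV.
With Z = 2, ΔE = 54.40 × (1/n_f² − 1/n_i²), so 1/n_f² − 1/n_i² = 0.03475.
Trying n_f = 4 gives 1/n_i² = 0.02775, i.e. n_i ≈ 6; this pair matches.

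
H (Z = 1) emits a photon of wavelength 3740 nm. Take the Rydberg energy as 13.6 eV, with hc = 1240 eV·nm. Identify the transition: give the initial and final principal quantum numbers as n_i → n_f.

The photon energy is ΔE = hc/λ = 1240 / 3740 = 0.3316 eV.
With Z = 1, ΔE = 13.60 × (1/n_f² − 1/n_i²), so 1/n_f² − 1/n_i² = 0.02438.
Trying n_f = 5 gives 1/n_i² = 0.01562, i.e. n_i ≈ 8; this pair matches.

n_i = 8, n_f = 5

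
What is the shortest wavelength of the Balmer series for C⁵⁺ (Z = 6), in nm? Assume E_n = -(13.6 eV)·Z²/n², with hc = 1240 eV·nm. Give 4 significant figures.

10.13 nm

The Balmer series has lower level n_f = 2; the series limit corresponds to n_i → ∞.
ΔE_max = 13.6 × 36 / 2² = 122.4 eV.
λ_min = 1240 / 122.4 = 10.13 nm.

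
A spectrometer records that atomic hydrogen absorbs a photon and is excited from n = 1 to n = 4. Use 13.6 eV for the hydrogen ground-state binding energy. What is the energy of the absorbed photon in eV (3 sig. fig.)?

E_4 = −13.60/16 = −0.8500 eV and E_1 = −13.60/1 = −13.60 eV.
The photon energy is |E_4 − E_1| = 12.8 eV.

12.8 eV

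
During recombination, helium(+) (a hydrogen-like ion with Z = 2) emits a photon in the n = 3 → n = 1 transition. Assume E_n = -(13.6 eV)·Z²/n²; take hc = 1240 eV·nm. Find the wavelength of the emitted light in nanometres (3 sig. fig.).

For Z = 2 the level energies scale as Z², so the effective Rydberg energy is 13.6 × 4 = 54.40 eV.
ΔE = 54.40 × (1/1² − 1/3²) = 54.40 × 0.8889 = 48.36 eV.
λ = hc/ΔE = 1240 / 48.36 = 25.6 nm.

25.6 nm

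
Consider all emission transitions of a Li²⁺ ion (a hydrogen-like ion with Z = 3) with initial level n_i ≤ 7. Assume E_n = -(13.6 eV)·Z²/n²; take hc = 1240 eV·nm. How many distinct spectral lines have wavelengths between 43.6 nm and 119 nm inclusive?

6

Enumerate all n_i → n_f pairs with 1 ≤ n_f < n_i ≤ 7 and compute λ = 1240 / [13.6·9·(1/n_f² − 1/n_i²)].
Lines falling in [43.6, 119] nm: 7→2 (44.12 nm), 6→2 (45.59 nm), 5→2 (48.24 nm), 4→2 (54.03 nm), 3→2 (72.94 nm), 7→3 (111.7 nm).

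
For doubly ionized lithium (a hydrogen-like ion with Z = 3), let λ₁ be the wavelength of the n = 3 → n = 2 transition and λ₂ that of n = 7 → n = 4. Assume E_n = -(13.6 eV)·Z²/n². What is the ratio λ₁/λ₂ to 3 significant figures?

0.303

λ ∝ 1/ΔE ∝ 1/(1/n_f² − 1/n_i²), and the Z² and hc factors cancel in the ratio.
λ₁/λ₂ = (1/4² − 1/7²)/(1/2² − 1/3²) = 0.04209/0.1389 = 0.303.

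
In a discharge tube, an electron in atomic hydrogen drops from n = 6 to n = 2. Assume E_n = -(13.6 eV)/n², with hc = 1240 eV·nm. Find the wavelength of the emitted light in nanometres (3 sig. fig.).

410 nm

ΔE = 13.60 × (1/2² − 1/6²) = 13.60 × 0.2222 = 3.022 eV.
λ = hc/ΔE = 1240 / 3.022 = 410 nm.
This line belongs to the Balmer series.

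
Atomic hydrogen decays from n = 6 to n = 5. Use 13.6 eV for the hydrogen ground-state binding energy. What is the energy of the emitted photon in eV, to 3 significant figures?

0.166 eV

E_6 = −13.60/36 = −0.3778 eV and E_5 = −13.60/25 = −0.5440 eV.
The photon energy is |E_6 − E_5| = 0.166 eV.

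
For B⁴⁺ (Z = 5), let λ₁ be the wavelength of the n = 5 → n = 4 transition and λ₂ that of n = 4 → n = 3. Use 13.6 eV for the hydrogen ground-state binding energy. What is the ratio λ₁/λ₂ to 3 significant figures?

2.16

λ ∝ 1/ΔE ∝ 1/(1/n_f² − 1/n_i²), and the Z² and hc factors cancel in the ratio.
λ₁/λ₂ = (1/3² − 1/4²)/(1/4² − 1/5²) = 0.04861/0.02250 = 2.16.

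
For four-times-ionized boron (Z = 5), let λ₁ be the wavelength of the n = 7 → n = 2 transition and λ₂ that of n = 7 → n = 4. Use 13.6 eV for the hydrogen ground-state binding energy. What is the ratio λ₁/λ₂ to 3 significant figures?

λ ∝ 1/ΔE ∝ 1/(1/n_f² − 1/n_i²), and the Z² and hc factors cancel in the ratio.
λ₁/λ₂ = (1/4² − 1/7²)/(1/2² − 1/7²) = 0.04209/0.2296 = 0.183.

0.183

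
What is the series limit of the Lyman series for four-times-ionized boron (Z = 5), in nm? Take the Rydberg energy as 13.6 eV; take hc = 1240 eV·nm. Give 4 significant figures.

3.647 nm

The Lyman series has lower level n_f = 1; the series limit corresponds to n_i → ∞.
ΔE_max = 13.6 × 25 / 1² = 340.0 eV.
λ_min = 1240 / 340.0 = 3.647 nm.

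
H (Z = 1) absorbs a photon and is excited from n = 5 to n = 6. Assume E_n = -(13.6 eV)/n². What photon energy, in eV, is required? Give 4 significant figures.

E_6 = −13.60/36 = −0.3778 eV and E_5 = −13.60/25 = −0.5440 eV.
The photon energy is |E_6 − E_5| = 0.1662 eV.

0.1662 eV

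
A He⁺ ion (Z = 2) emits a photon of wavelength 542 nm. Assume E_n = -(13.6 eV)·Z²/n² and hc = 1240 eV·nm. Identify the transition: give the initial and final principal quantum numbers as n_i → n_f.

n_i = 7, n_f = 4

The photon energy is ΔE = hc/λ = 1240 / 542 = 2.288 eV.
With Z = 2, ΔE = 54.40 × (1/n_f² − 1/n_i²), so 1/n_f² − 1/n_i² = 0.04206.
Trying n_f = 4 gives 1/n_i² = 0.02044, i.e. n_i ≈ 7; this pair matches.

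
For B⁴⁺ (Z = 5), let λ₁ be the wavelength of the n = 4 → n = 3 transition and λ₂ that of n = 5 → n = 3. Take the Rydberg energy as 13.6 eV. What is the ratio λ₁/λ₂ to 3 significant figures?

1.46

λ ∝ 1/ΔE ∝ 1/(1/n_f² − 1/n_i²), and the Z² and hc factors cancel in the ratio.
λ₁/λ₂ = (1/3² − 1/5²)/(1/3² − 1/4²) = 0.07111/0.04861 = 1.46.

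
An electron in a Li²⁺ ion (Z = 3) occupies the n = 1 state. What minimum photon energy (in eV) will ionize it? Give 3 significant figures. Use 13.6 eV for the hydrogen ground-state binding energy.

122 eV

E_n = −13.6 Z²/n² = −122.4/n² eV for Z = 3.
E_1 = −122.4/1 = −122 eV, so ionization (to E = 0) requires 122 eV.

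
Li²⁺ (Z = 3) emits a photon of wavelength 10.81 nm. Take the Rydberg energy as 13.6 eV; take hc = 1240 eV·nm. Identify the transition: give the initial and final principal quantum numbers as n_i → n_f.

n_i = 4, n_f = 1

The photon energy is ΔE = hc/λ = 1240 / 10.81 = 114.7 eV.
With Z = 3, ΔE = 122.4 × (1/n_f² − 1/n_i²), so 1/n_f² − 1/n_i² = 0.9372.
Trying n_f = 1 gives 1/n_i² = 0.06284, i.e. n_i ≈ 4; this pair matches.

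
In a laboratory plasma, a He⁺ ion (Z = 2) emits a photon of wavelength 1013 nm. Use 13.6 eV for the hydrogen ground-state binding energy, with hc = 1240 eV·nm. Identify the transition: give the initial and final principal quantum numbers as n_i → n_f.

The photon energy is ΔE = hc/λ = 1240 / 1013 = 1.224 eV.
With Z = 2, ΔE = 54.40 × (1/n_f² − 1/n_i²), so 1/n_f² − 1/n_i² = 0.02250.
Trying n_f = 4 gives 1/n_i² = 0.04000, i.e. n_i ≈ 5; this pair matches.

n_i = 5, n_f = 4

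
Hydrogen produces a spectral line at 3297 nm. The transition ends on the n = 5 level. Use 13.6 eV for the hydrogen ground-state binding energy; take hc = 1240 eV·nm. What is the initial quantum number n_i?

The photon energy is ΔE = hc/λ = 1240 / 3297 = 0.3761 eV.
With Z = 1, ΔE = 13.60 × (1/n_f² − 1/n_i²), so 1/n_f² − 1/n_i² = 0.02765.
With n_f = 5: 1/n_i² = 1/25 − 0.02765 = 0.01235, so n_i ≈ 9.00.

n_i = 9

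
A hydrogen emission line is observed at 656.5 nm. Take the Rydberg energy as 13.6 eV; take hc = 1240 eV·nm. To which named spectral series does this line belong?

Balmer

ΔE = 1240/656.5 = 1.889 eV.
This matches 13.6 × (1/2² − 1/3²), so n_f = 2: the Balmer series.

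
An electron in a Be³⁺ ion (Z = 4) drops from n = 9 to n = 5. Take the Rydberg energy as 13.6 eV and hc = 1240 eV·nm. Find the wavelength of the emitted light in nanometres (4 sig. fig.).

For Z = 4 the level energies scale as Z², so the effective Rydberg energy is 13.6 × 16 = 217.6 eV.
ΔE = 217.6 × (1/5² − 1/9²) = 217.6 × 0.02765 = 6.018 eV.
λ = hc/ΔE = 1240 / 6.018 = 206.1 nm.

206.1 nm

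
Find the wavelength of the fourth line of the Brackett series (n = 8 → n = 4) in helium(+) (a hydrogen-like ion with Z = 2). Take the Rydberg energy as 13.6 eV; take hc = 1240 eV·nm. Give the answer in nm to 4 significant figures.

The Brackett series terminates on n_f = 4; the fourth line has n_i = 4+4 = 8.
ΔE = 54.40 × (1/4² − 1/8²) = 2.550 eV.
λ = 1240 / 2.550 = 486.3 nm.

486.3 nm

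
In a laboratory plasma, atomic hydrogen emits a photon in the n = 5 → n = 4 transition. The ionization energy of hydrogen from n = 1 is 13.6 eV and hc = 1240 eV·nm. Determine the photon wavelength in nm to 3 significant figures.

ΔE = 13.60 × (1/4² − 1/5²) = 13.60 × 0.02250 = 0.3060 eV.
λ = hc/ΔE = 1240 / 0.3060 = 4050 nm.
This line belongs to the Brackett series.

4050 nm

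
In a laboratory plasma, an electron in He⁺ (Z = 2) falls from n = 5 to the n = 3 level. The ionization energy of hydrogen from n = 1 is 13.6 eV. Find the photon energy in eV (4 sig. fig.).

The Bohr energies scale as Z², so for Z = 2: E_n = −54.40/n² eV.
E_5 = −54.40/25 = −2.176 eV and E_3 = −54.40/9 = −6.044 eV.
The photon energy is |E_5 − E_3| = 3.868 eV.

3.868 eV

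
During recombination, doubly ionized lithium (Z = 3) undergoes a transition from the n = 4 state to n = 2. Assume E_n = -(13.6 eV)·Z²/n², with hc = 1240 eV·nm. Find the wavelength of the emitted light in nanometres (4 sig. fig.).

54.03 nm

For Z = 3 the level energies scale as Z², so the effective Rydberg energy is 13.6 × 9 = 122.4 eV.
ΔE = 122.4 × (1/2² − 1/4²) = 122.4 × 0.1875 = 22.95 eV.
λ = hc/ΔE = 1240 / 22.95 = 54.03 nm.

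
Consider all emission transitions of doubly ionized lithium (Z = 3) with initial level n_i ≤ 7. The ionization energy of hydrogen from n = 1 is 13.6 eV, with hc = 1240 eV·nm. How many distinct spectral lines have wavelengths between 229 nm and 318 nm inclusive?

2

Enumerate all n_i → n_f pairs with 1 ≤ n_f < n_i ≤ 7 and compute λ = 1240 / [13.6·9·(1/n_f² − 1/n_i²)].
Lines falling in [229, 318] nm: 7→4 (240.7 nm), 6→4 (291.8 nm).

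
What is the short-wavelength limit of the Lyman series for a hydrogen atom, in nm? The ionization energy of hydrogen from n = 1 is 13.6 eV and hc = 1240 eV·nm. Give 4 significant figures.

91.18 nm

The Lyman series has lower level n_f = 1; the series limit corresponds to n_i → ∞.
ΔE_max = 13.6 × 1 / 1² = 13.60 eV.
λ_min = 1240 / 13.60 = 91.18 nm.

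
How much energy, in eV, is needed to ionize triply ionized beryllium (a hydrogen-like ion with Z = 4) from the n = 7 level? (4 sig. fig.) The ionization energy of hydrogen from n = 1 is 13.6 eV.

4.441 eV

E_n = −13.6 Z²/n² = −217.6/n² eV for Z = 4.
E_7 = −217.6/49 = −4.441 eV, so ionization (to E = 0) requires 4.441 eV.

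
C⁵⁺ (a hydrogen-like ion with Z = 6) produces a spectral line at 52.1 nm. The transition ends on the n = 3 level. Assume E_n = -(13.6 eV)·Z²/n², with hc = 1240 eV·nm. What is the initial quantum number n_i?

The photon energy is ΔE = hc/λ = 1240 / 52.1 = 23.80 eV.
With Z = 6, ΔE = 489.6 × (1/n_f² − 1/n_i²), so 1/n_f² − 1/n_i² = 0.04861.
With n_f = 3: 1/n_i² = 1/9 − 0.04861 = 0.06250, so n_i ≈ 4.00.

n_i = 4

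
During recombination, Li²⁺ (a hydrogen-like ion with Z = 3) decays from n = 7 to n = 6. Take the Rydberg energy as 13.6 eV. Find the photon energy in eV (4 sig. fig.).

The Bohr energies scale as Z², so for Z = 3: E_n = −122.4/n² eV.
E_7 = −122.4/49 = −2.498 eV and E_6 = −122.4/36 = −3.400 eV.
The photon energy is |E_7 − E_6| = 0.9020 eV.

0.9020 eV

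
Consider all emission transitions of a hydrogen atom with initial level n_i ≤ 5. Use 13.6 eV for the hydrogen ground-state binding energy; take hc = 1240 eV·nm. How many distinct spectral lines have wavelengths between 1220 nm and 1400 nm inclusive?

1

Enumerate all n_i → n_f pairs with 1 ≤ n_f < n_i ≤ 5 and compute λ = 1240 / [13.6·1·(1/n_f² − 1/n_i²)].
Lines falling in [1220, 1400] nm: 5→3 (1282 nm).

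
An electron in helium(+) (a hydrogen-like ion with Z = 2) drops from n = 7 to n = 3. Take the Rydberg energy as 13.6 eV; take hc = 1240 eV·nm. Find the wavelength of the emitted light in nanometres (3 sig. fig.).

251 nm

For Z = 2 the level energies scale as Z², so the effective Rydberg energy is 13.6 × 4 = 54.40 eV.
ΔE = 54.40 × (1/3² − 1/7²) = 54.40 × 0.09070 = 4.934 eV.
λ = hc/ΔE = 1240 / 4.934 = 251 nm.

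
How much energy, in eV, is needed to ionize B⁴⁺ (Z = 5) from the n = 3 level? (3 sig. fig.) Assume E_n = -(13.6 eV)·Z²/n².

E_n = −13.6 Z²/n² = −340.0/n² eV for Z = 5.
E_3 = −340.0/9 = −37.8 eV, so ionization (to E = 0) requires 37.8 eV.

37.8 eV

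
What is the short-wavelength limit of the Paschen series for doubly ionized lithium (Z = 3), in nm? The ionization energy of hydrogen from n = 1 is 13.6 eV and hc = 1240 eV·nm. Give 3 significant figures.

91.2 nm

The Paschen series has lower level n_f = 3; the series limit corresponds to n_i → ∞.
ΔE_max = 13.6 × 9 / 3² = 13.60 eV.
λ_min = 1240 / 13.60 = 91.2 nm.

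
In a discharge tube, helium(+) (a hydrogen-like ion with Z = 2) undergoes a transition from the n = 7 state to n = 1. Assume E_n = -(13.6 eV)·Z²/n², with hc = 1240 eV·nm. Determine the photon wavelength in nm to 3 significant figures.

23.3 nm

For Z = 2 the level energies scale as Z², so the effective Rydberg energy is 13.6 × 4 = 54.40 eV.
ΔE = 54.40 × (1/1² − 1/7²) = 54.40 × 0.9796 = 53.29 eV.
λ = hc/ΔE = 1240 / 53.29 = 23.3 nm.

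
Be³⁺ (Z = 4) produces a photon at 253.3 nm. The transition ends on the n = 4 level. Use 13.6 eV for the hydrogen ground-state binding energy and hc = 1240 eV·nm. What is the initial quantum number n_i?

The photon energy is ΔE = hc/λ = 1240 / 253.3 = 4.895 eV.
With Z = 4, ΔE = 217.6 × (1/n_f² − 1/n_i²), so 1/n_f² − 1/n_i² = 0.02250.
With n_f = 4: 1/n_i² = 1/16 − 0.02250 = 0.04000, so n_i ≈ 5.00.

n_i = 5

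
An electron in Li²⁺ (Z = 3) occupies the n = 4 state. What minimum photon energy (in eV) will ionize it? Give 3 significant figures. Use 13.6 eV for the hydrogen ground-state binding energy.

E_n = −13.6 Z²/n² = −122.4/n² eV for Z = 3.
E_4 = −122.4/16 = −7.65 eV, so ionization (to E = 0) requires 7.65 eV.

7.65 eV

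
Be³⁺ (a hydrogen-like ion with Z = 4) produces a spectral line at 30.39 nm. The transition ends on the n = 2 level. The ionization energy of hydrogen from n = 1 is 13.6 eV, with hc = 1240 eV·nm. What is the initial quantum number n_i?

The photon energy is ΔE = hc/λ = 1240 / 30.39 = 40.80 eV.
With Z = 4, ΔE = 217.6 × (1/n_f² − 1/n_i²), so 1/n_f² − 1/n_i² = 0.1875.
With n_f = 2: 1/n_i² = 1/4 − 0.1875 = 0.06249, so n_i ≈ 4.00.

n_i = 4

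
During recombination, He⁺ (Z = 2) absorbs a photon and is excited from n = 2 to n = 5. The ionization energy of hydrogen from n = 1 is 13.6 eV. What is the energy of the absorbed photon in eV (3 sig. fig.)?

The Bohr energies scale as Z², so for Z = 2: E_n = −54.40/n² eV.
E_5 = −54.40/25 = −2.176 eV and E_2 = −54.40/4 = −13.60 eV.
The photon energy is |E_5 − E_2| = 11.4 eV.

11.4 eV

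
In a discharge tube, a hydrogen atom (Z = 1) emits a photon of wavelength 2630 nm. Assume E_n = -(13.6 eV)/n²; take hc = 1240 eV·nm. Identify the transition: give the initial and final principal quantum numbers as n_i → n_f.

The photon energy is ΔE = hc/λ = 1240 / 2630 = 0.4715 eV.
With Z = 1, ΔE = 13.60 × (1/n_f² − 1/n_i²), so 1/n_f² − 1/n_i² = 0.03467.
Trying n_f = 4 gives 1/n_i² = 0.02783, i.e. n_i ≈ 6; this pair matches.

n_i = 6, n_f = 4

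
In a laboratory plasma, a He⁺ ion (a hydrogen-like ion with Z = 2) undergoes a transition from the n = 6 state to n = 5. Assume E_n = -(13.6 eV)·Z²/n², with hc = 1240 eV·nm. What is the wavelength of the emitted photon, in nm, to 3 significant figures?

For Z = 2 the level energies scale as Z², so the effective Rydberg energy is 13.6 × 4 = 54.40 eV.
ΔE = 54.40 × (1/5² − 1/6²) = 54.40 × 0.01222 = 0.6649 eV.
λ = hc/ΔE = 1240 / 0.6649 = 1860 nm.

1860 nm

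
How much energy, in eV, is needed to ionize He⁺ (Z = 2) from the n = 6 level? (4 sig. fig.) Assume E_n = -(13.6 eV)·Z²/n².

1.511 eV

E_n = −13.6 Z²/n² = −54.40/n² eV for Z = 2.
E_6 = −54.40/36 = −1.511 eV, so ionization (to E = 0) requires 1.511 eV.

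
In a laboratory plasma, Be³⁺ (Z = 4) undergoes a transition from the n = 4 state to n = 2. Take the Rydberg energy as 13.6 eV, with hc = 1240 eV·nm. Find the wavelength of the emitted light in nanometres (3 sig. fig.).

30.4 nm

For Z = 4 the level energies scale as Z², so the effective Rydberg energy is 13.6 × 16 = 217.6 eV.
ΔE = 217.6 × (1/2² − 1/4²) = 217.6 × 0.1875 = 40.80 eV.
λ = hc/ΔE = 1240 / 40.80 = 30.4 nm.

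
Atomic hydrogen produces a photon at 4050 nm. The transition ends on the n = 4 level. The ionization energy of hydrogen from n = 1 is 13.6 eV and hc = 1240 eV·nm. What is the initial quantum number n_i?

n_i = 5

The photon energy is ΔE = hc/λ = 1240 / 4050 = 0.3062 eV.
With Z = 1, ΔE = 13.60 × (1/n_f² − 1/n_i²), so 1/n_f² − 1/n_i² = 0.02251.
With n_f = 4: 1/n_i² = 1/16 − 0.02251 = 0.03999, so n_i ≈ 5.00.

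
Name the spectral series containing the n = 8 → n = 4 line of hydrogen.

Brackett

The series is set by the lower level: n_f = 4 is the Brackett series.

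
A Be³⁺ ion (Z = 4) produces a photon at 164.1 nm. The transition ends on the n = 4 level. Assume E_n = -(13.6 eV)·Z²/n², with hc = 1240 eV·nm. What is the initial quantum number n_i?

n_i = 6

The photon energy is ΔE = hc/λ = 1240 / 164.1 = 7.556 eV.
With Z = 4, ΔE = 217.6 × (1/n_f² − 1/n_i²), so 1/n_f² − 1/n_i² = 0.03473.
With n_f = 4: 1/n_i² = 1/16 − 0.03473 = 0.02777, so n_i ≈ 6.00.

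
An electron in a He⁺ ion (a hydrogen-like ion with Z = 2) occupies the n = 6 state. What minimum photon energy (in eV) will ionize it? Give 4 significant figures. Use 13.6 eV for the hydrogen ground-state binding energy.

1.511 eV

E_n = −13.6 Z²/n² = −54.40/n² eV for Z = 2.
E_6 = −54.40/36 = −1.511 eV, so ionization (to E = 0) requires 1.511 eV.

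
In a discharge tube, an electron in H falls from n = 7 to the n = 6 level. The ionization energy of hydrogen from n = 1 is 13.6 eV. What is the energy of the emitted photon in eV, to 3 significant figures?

0.100 eV

E_7 = −13.60/49 = −0.2776 eV and E_6 = −13.60/36 = −0.3778 eV.
The photon energy is |E_7 − E_6| = 0.100 eV.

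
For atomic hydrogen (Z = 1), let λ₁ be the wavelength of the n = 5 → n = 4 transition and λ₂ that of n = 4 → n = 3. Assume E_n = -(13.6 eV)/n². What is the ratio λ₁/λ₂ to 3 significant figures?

2.16

λ ∝ 1/ΔE ∝ 1/(1/n_f² − 1/n_i²), and the Z² and hc factors cancel in the ratio.
λ₁/λ₂ = (1/3² − 1/4²)/(1/4² − 1/5²) = 0.04861/0.02250 = 2.16.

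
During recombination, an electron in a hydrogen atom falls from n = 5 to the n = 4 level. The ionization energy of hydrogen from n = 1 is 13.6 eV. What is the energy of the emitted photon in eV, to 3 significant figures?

E_5 = −13.60/25 = −0.5440 eV and E_4 = −13.60/16 = −0.8500 eV.
The photon energy is |E_5 − E_4| = 0.306 eV.

0.306 eV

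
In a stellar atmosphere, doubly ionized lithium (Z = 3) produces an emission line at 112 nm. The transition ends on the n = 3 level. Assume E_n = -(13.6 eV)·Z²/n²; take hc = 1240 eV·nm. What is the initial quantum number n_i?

n_i = 7

The photon energy is ΔE = hc/λ = 1240 / 112 = 11.07 eV.
With Z = 3, ΔE = 122.4 × (1/n_f² − 1/n_i²), so 1/n_f² − 1/n_i² = 0.09045.
With n_f = 3: 1/n_i² = 1/9 − 0.09045 = 0.02066, so n_i ≈ 6.96.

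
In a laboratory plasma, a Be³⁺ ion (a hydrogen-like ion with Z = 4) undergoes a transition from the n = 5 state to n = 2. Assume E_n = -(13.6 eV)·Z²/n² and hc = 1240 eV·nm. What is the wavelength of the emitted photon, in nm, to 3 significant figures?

27.1 nm

For Z = 4 the level energies scale as Z², so the effective Rydberg energy is 13.6 × 16 = 217.6 eV.
ΔE = 217.6 × (1/2² − 1/5²) = 217.6 × 0.2100 = 45.70 eV.
λ = hc/ΔE = 1240 / 45.70 = 27.1 nm.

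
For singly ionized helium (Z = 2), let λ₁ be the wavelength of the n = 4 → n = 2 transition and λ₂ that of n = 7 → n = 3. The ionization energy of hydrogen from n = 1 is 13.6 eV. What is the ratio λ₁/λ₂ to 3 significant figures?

0.484

λ ∝ 1/ΔE ∝ 1/(1/n_f² − 1/n_i²), and the Z² and hc factors cancel in the ratio.
λ₁/λ₂ = (1/3² − 1/7²)/(1/2² − 1/4²) = 0.09070/0.1875 = 0.484.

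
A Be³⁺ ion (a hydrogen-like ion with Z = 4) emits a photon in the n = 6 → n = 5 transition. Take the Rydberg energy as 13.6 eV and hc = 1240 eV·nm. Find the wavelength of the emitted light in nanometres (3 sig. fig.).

466 nm

For Z = 4 the level energies scale as Z², so the effective Rydberg energy is 13.6 × 16 = 217.6 eV.
ΔE = 217.6 × (1/5² − 1/6²) = 217.6 × 0.01222 = 2.660 eV.
λ = hc/ΔE = 1240 / 2.660 = 466 nm.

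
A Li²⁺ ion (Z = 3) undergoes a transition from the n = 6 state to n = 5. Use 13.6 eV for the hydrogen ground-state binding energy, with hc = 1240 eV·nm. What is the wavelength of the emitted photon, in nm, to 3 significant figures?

829 nm

For Z = 3 the level energies scale as Z², so the effective Rydberg energy is 13.6 × 9 = 122.4 eV.
ΔE = 122.4 × (1/5² − 1/6²) = 122.4 × 0.01222 = 1.496 eV.
λ = hc/ΔE = 1240 / 1.496 = 829 nm.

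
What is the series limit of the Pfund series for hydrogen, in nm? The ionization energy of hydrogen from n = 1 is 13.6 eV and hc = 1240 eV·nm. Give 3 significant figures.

2280 nm

The Pfund series has lower level n_f = 5; the series limit corresponds to n_i → ∞.
ΔE_max = 13.6 × 1 / 5² = 0.5440 eV.
λ_min = 1240 / 0.5440 = 2280 nm.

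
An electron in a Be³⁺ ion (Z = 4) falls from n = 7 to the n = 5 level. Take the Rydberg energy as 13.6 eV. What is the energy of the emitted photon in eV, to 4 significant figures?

The Bohr energies scale as Z², so for Z = 4: E_n = −217.6/n² eV.
E_7 = −217.6/49 = −4.441 eV and E_5 = −217.6/25 = −8.704 eV.
The photon energy is |E_7 − E_5| = 4.263 eV.

4.263 eV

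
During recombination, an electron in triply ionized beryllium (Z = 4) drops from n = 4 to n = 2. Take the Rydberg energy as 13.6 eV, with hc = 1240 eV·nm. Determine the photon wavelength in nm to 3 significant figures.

For Z = 4 the level energies scale as Z², so the effective Rydberg energy is 13.6 × 16 = 217.6 eV.
ΔE = 217.6 × (1/2² − 1/4²) = 217.6 × 0.1875 = 40.80 eV.
λ = hc/ΔE = 1240 / 40.80 = 30.4 nm.

30.4 nm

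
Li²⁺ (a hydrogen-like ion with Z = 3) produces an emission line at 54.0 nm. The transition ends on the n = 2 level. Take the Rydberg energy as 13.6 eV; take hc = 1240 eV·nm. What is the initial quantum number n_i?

n_i = 4

The photon energy is ΔE = hc/λ = 1240 / 54.0 = 22.96 eV.
With Z = 3, ΔE = 122.4 × (1/n_f² − 1/n_i²), so 1/n_f² − 1/n_i² = 0.1876.
With n_f = 2: 1/n_i² = 1/4 − 0.1876 = 0.06239, so n_i ≈ 4.00.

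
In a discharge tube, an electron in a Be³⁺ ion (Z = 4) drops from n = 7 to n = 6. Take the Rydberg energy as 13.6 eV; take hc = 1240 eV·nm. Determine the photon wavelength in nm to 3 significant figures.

For Z = 4 the level energies scale as Z², so the effective Rydberg energy is 13.6 × 16 = 217.6 eV.
ΔE = 217.6 × (1/6² − 1/7²) = 217.6 × 0.007370 = 1.604 eV.
λ = hc/ΔE = 1240 / 1.604 = 773 nm.

773 nm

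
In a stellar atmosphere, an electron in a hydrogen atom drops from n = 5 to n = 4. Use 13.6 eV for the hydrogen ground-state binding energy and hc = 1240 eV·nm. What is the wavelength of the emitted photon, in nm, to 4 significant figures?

4052 nm

ΔE = 13.60 × (1/4² − 1/5²) = 13.60 × 0.02250 = 0.3060 eV.
λ = hc/ΔE = 1240 / 0.3060 = 4052 nm.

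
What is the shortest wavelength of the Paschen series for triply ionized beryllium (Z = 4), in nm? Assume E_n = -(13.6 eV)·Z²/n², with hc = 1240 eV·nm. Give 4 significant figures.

51.29 nm

The Paschen series has lower level n_f = 3; the series limit corresponds to n_i → ∞.
ΔE_max = 13.6 × 16 / 3² = 24.18 eV.
λ_min = 1240 / 24.18 = 51.29 nm.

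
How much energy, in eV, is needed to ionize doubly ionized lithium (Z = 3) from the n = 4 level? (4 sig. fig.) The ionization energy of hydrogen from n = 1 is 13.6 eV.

E_n = −13.6 Z²/n² = −122.4/n² eV for Z = 3.
E_4 = −122.4/16 = −7.650 eV, so ionization (to E = 0) requires 7.650 eV.

7.650 eV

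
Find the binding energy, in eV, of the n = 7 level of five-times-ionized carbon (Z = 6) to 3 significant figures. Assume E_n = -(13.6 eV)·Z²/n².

E_n = −13.6 Z²/n² = −489.6/n² eV for Z = 6.
E_7 = −489.6/49 = −9.99 eV, so ionization (to E = 0) requires 9.99 eV.

9.99 eV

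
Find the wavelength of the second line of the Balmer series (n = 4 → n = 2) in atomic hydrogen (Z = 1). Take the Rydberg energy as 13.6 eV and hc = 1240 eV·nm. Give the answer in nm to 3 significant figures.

486 nm

The Balmer series terminates on n_f = 2; the second line has n_i = 2+2 = 4.
ΔE = 13.60 × (1/2² − 1/4²) = 2.550 eV.
λ = 1240 / 2.550 = 486 nm.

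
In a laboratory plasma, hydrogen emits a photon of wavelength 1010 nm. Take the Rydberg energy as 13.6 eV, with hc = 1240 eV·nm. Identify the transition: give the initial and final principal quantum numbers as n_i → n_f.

n_i = 7, n_f = 3

The photon energy is ΔE = hc/λ = 1240 / 1010 = 1.228 eV.
With Z = 1, ΔE = 13.60 × (1/n_f² − 1/n_i²), so 1/n_f² − 1/n_i² = 0.09027.
Trying n_f = 3 gives 1/n_i² = 0.02084, i.e. n_i ≈ 7; this pair matches.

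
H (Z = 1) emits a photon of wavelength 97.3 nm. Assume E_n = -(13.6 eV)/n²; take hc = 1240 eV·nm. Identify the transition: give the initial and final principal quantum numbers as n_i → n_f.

n_i = 4, n_f = 1

The photon energy is ΔE = hc/λ = 1240 / 97.3 = 12.74 eV.
With Z = 1, ΔE = 13.60 × (1/n_f² − 1/n_i²), so 1/n_f² − 1/n_i² = 0.9371.
Trying n_f = 1 gives 1/n_i² = 0.06293, i.e. n_i ≈ 4; this pair matches.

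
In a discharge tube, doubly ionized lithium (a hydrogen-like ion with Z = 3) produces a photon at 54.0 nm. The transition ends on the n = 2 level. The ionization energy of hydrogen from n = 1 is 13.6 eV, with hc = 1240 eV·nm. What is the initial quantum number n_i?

n_i = 4

The photon energy is ΔE = hc/λ = 1240 / 54.0 = 22.96 eV.
With Z = 3, ΔE = 122.4 × (1/n_f² − 1/n_i²), so 1/n_f² − 1/n_i² = 0.1876.
With n_f = 2: 1/n_i² = 1/4 − 0.1876 = 0.06239, so n_i ≈ 4.00.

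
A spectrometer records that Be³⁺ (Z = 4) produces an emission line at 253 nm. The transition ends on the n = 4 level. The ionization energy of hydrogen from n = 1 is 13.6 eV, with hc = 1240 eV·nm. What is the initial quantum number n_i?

The photon energy is ΔE = hc/λ = 1240 / 253 = 4.901 eV.
With Z = 4, ΔE = 217.6 × (1/n_f² − 1/n_i²), so 1/n_f² − 1/n_i² = 0.02252.
With n_f = 4: 1/n_i² = 1/16 − 0.02252 = 0.03998, so n_i ≈ 5.00.

n_i = 5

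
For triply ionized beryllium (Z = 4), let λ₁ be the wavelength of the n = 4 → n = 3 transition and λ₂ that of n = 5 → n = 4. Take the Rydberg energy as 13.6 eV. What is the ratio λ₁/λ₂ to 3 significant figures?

λ ∝ 1/ΔE ∝ 1/(1/n_f² − 1/n_i²), and the Z² and hc factors cancel in the ratio.
λ₁/λ₂ = (1/4² − 1/5²)/(1/3² − 1/4²) = 0.02250/0.04861 = 0.463.

0.463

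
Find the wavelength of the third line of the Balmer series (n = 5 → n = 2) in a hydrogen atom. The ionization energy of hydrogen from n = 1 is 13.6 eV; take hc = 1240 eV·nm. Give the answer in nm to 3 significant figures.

434 nm

The Balmer series terminates on n_f = 2; the third line has n_i = 2+3 = 5.
ΔE = 13.60 × (1/2² − 1/5²) = 2.856 eV.
λ = 1240 / 2.856 = 434 nm.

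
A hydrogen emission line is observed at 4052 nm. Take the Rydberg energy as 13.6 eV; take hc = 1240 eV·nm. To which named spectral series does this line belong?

ΔE = 1240/4052 = 0.3060 eV.
This matches 13.6 × (1/4² − 1/5²), so n_f = 4: the Brackett series.

Brackett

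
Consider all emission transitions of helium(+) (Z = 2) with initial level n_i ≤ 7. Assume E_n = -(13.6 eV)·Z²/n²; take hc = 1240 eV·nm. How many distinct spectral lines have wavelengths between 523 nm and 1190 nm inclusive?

Enumerate all n_i → n_f pairs with 1 ≤ n_f < n_i ≤ 7 and compute λ = 1240 / [13.6·4·(1/n_f² − 1/n_i²)].
Lines falling in [523, 1190] nm: 7→4 (541.5 nm), 6→4 (656.5 nm), 5→4 (1013 nm), 7→5 (1163 nm).

4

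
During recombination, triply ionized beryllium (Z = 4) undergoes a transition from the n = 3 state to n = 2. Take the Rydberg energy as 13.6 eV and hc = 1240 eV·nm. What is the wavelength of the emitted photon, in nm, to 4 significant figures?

41.03 nm

For Z = 4 the level energies scale as Z², so the effective Rydberg energy is 13.6 × 16 = 217.6 eV.
ΔE = 217.6 × (1/2² − 1/3²) = 217.6 × 0.1389 = 30.22 eV.
λ = hc/ΔE = 1240 / 30.22 = 41.03 nm.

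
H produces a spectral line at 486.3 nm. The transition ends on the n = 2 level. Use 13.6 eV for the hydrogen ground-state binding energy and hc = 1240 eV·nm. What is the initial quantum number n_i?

n_i = 4

The photon energy is ΔE = hc/λ = 1240 / 486.3 = 2.550 eV.
With Z = 1, ΔE = 13.60 × (1/n_f² − 1/n_i²), so 1/n_f² − 1/n_i² = 0.1875.
With n_f = 2: 1/n_i² = 1/4 − 0.1875 = 0.06251, so n_i ≈ 4.00.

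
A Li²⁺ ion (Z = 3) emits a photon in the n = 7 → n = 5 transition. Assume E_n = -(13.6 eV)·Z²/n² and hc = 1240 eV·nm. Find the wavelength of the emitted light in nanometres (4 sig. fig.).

517.1 nm

For Z = 3 the level energies scale as Z², so the effective Rydberg energy is 13.6 × 9 = 122.4 eV.
ΔE = 122.4 × (1/5² − 1/7²) = 122.4 × 0.01959 = 2.398 eV.
λ = hc/ΔE = 1240 / 2.398 = 517.1 nm.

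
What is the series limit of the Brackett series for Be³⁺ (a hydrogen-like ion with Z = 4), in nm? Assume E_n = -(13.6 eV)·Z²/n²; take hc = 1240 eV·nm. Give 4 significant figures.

The Brackett series has lower level n_f = 4; the series limit corresponds to n_i → ∞.
ΔE_max = 13.6 × 16 / 4² = 13.60 eV.
λ_min = 1240 / 13.60 = 91.18 nm.

91.18 nm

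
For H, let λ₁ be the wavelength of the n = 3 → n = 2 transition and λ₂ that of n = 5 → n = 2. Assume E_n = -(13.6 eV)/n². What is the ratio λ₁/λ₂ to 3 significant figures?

λ ∝ 1/ΔE ∝ 1/(1/n_f² − 1/n_i²), and the Z² and hc factors cancel in the ratio.
λ₁/λ₂ = (1/2² − 1/5²)/(1/2² − 1/3²) = 0.2100/0.1389 = 1.51.

1.51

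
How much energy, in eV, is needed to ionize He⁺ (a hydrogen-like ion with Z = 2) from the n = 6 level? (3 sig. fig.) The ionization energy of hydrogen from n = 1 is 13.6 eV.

1.51 eV

E_n = −13.6 Z²/n² = −54.40/n² eV for Z = 2.
E_6 = −54.40/36 = −1.51 eV, so ionization (to E = 0) requires 1.51 eV.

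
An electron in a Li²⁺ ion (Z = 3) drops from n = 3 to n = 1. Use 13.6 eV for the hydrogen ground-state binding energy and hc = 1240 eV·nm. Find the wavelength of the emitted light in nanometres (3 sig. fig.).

For Z = 3 the level energies scale as Z², so the effective Rydberg energy is 13.6 × 9 = 122.4 eV.
ΔE = 122.4 × (1/1² − 1/3²) = 122.4 × 0.8889 = 108.8 eV.
λ = hc/ΔE = 1240 / 108.8 = 11.4 nm.

11.4 nm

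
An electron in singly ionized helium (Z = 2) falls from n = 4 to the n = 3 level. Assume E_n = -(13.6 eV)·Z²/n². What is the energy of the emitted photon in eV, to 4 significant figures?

2.644 eV

The Bohr energies scale as Z², so for Z = 2: E_n = −54.40/n² eV.
E_4 = −54.40/16 = −3.400 eV and E_3 = −54.40/9 = −6.044 eV.
The photon energy is |E_4 − E_3| = 2.644 eV.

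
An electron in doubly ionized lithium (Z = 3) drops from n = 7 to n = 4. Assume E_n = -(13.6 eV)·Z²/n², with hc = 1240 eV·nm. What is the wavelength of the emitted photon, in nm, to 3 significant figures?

For Z = 3 the level energies scale as Z², so the effective Rydberg energy is 13.6 × 9 = 122.4 eV.
ΔE = 122.4 × (1/4² − 1/7²) = 122.4 × 0.04209 = 5.152 eV.
λ = hc/ΔE = 1240 / 5.152 = 241 nm.

241 nm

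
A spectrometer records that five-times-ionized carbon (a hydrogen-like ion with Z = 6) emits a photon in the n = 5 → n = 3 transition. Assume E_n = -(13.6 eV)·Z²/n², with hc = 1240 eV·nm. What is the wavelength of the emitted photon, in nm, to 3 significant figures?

For Z = 6 the level energies scale as Z², so the effective Rydberg energy is 13.6 × 36 = 489.6 eV.
ΔE = 489.6 × (1/3² − 1/5²) = 489.6 × 0.07111 = 34.82 eV.
λ = hc/ΔE = 1240 / 34.82 = 35.6 nm.

35.6 nm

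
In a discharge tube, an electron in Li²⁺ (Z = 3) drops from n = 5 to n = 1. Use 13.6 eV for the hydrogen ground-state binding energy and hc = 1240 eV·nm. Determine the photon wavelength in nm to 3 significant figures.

For Z = 3 the level energies scale as Z², so the effective Rydberg energy is 13.6 × 9 = 122.4 eV.
ΔE = 122.4 × (1/1² − 1/5²) = 122.4 × 0.9600 = 117.5 eV.
λ = hc/ΔE = 1240 / 117.5 = 10.6 nm.

10.6 nm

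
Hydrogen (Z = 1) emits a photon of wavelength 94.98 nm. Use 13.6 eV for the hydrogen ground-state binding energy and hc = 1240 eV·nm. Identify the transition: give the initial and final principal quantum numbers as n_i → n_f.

n_i = 5, n_f = 1

The photon energy is ΔE = hc/λ = 1240 / 94.98 = 13.06 eV.
With Z = 1, ΔE = 13.60 × (1/n_f² − 1/n_i²), so 1/n_f² − 1/n_i² = 0.9600.
Trying n_f = 1 gives 1/n_i² = 0.04005, i.e. n_i ≈ 5; this pair matches.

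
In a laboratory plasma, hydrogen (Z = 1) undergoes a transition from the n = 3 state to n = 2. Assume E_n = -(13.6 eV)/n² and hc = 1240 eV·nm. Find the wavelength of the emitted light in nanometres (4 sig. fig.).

656.5 nm

ΔE = 13.60 × (1/2² − 1/3²) = 13.60 × 0.1389 = 1.889 eV.
λ = hc/ΔE = 1240 / 1.889 = 656.5 nm.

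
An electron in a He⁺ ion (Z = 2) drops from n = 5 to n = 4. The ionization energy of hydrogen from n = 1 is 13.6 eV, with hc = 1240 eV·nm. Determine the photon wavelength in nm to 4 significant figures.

For Z = 2 the level energies scale as Z², so the effective Rydberg energy is 13.6 × 4 = 54.40 eV.
ΔE = 54.40 × (1/4² − 1/5²) = 54.40 × 0.02250 = 1.224 eV.
λ = hc/ΔE = 1240 / 1.224 = 1013 nm.

1013 nm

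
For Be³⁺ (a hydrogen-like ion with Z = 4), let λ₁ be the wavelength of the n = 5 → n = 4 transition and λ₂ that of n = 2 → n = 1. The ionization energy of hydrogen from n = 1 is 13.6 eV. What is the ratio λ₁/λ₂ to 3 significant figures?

λ ∝ 1/ΔE ∝ 1/(1/n_f² − 1/n_i²), and the Z² and hc factors cancel in the ratio.
λ₁/λ₂ = (1/1² − 1/2²)/(1/4² − 1/5²) = 0.7500/0.02250 = 33.3.

33.3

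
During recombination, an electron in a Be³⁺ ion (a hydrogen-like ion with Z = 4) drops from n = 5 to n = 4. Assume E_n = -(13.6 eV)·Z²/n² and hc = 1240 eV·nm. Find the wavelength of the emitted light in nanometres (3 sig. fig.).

For Z = 4 the level energies scale as Z², so the effective Rydberg energy is 13.6 × 16 = 217.6 eV.
ΔE = 217.6 × (1/4² − 1/5²) = 217.6 × 0.02250 = 4.896 eV.
λ = hc/ΔE = 1240 / 4.896 = 253 nm.

253 nm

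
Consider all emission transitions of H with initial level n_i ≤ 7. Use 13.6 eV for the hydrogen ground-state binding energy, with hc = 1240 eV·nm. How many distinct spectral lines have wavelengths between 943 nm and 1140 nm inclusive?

Enumerate all n_i → n_f pairs with 1 ≤ n_f < n_i ≤ 7 and compute λ = 1240 / [13.6·1·(1/n_f² − 1/n_i²)].
Lines falling in [943, 1140] nm: 7→3 (1005 nm), 6→3 (1094 nm).

2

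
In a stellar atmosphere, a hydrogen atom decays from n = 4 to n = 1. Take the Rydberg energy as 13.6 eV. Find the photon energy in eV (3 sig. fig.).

E_4 = −13.60/16 = −0.8500 eV and E_1 = −13.60/1 = −13.60 eV.
The photon energy is |E_4 − E_1| = 12.8 eV.

12.8 eV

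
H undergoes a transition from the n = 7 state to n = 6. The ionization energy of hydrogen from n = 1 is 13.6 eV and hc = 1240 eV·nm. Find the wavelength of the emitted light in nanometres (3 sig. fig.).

12400 nm

ΔE = 13.60 × (1/6² − 1/7²) = 13.60 × 0.007370 = 0.1002 eV.
λ = hc/ΔE = 1240 / 0.1002 = 12400 nm.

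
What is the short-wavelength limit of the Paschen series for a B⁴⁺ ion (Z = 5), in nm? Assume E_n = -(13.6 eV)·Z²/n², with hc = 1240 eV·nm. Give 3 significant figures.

32.8 nm

The Paschen series has lower level n_f = 3; the series limit corresponds to n_i → ∞.
ΔE_max = 13.6 × 25 / 3² = 37.78 eV.
λ_min = 1240 / 37.78 = 32.8 nm.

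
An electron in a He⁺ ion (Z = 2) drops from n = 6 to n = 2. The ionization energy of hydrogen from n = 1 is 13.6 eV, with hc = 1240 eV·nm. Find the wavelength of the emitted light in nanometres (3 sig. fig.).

For Z = 2 the level energies scale as Z², so the effective Rydberg energy is 13.6 × 4 = 54.40 eV.
ΔE = 54.40 × (1/2² − 1/6²) = 54.40 × 0.2222 = 12.09 eV.
λ = hc/ΔE = 1240 / 12.09 = 103 nm.

103 nm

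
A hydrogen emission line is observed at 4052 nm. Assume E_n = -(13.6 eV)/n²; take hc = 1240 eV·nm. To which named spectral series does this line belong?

ΔE = 1240/4052 = 0.3060 eV.
This matches 13.6 × (1/4² − 1/5²), so n_f = 4: the Brackett series.

Brackett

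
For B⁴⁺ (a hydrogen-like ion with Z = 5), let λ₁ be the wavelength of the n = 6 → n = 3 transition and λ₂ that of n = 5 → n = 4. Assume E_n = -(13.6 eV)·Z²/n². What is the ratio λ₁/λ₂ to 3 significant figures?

0.270

λ ∝ 1/ΔE ∝ 1/(1/n_f² − 1/n_i²), and the Z² and hc factors cancel in the ratio.
λ₁/λ₂ = (1/4² − 1/5²)/(1/3² − 1/6²) = 0.02250/0.08333 = 0.270.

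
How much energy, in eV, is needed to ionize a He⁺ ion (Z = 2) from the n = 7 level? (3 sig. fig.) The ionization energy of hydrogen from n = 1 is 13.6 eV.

E_n = −13.6 Z²/n² = −54.40/n² eV for Z = 2.
E_7 = −54.40/49 = −1.11 eV, so ionization (to E = 0) requires 1.11 eV.

1.11 eV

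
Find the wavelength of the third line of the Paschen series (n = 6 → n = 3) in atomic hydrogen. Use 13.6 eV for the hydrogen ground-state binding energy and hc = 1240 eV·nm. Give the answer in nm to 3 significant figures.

1090 nm

The Paschen series terminates on n_f = 3; the third line has n_i = 3+3 = 6.
ΔE = 13.60 × (1/3² − 1/6²) = 1.133 eV.
λ = 1240 / 1.133 = 1090 nm.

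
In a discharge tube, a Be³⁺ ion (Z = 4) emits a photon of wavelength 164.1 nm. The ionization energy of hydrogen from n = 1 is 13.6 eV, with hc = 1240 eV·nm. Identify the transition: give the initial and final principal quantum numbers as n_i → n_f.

The photon energy is ΔE = hc/λ = 1240 / 164.1 = 7.556 eV.
With Z = 4, ΔE = 217.6 × (1/n_f² − 1/n_i²), so 1/n_f² − 1/n_i² = 0.03473.
Trying n_f = 4 gives 1/n_i² = 0.02777, i.e. n_i ≈ 6; this pair matches.

n_i = 6, n_f = 4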